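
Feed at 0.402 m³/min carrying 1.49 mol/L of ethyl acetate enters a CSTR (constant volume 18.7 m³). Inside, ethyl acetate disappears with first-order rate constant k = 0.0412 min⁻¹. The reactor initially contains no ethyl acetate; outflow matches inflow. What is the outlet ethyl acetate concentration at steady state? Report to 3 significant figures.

V dC/dt = Q(C_in − C) − k V C.
Steady state (dC/dt = 0): C_ss = Q C_in/(Q + kV) = C_in/(1 + kV/Q).
C_ss = 0.402·1.49/(0.402 + 0.0412·18.7) = 0.59898/1.1724 = 0.51088 mol/L.

0.511 mol/L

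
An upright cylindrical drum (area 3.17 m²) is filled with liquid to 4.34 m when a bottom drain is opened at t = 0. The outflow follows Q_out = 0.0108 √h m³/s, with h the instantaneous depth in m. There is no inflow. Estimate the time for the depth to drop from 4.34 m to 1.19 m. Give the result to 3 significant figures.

With no inflow, A dh/dt = −0.0108 √h.
This is separable: 2 d(√h)/dt = −0.0108/A, so √h = √h₀ − (0.0108/(2A)) t.
t = 2A(√h₀ − √h)/0.0108 = 2·3.17·(√4.34 − √1.19)/0.0108
  = 6.3400 × (2.0833 − 1.0909) / 0.0108 = 582.57 s.

583 s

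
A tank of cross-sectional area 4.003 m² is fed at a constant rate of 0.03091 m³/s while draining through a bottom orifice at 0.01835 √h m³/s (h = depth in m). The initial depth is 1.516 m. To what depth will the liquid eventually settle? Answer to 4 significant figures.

A dh/dt = Q_in − 0.01835 √h. Steady state requires inflow = outflow:
Q_in = 0.01835 √h_ss ⇒ √h_ss = 0.03091/0.01835 = 1.68447.
h_ss = 1.68447² = 2.83743 m. (Since h₀ = 1.516 m < h_ss, the level will rise toward this value.)

2.837 m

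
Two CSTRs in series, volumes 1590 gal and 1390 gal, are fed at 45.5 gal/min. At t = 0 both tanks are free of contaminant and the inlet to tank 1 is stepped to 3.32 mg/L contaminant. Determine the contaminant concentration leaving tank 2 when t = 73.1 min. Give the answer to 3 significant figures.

Species balance on tank i: dCᵢ/dt = (Cᵢ₋₁ − Cᵢ)/τᵢ with τᵢ = Vᵢ/Q.
τ₁ = 1590/45.5 = 34.945 min; τ₂ = 1390/45.5 = 30.549 min.
Tank 1: C₁ = C_in(1 − e^(−t/τ₁)). Tank 2 (τ₁ ≠ τ₂): C₂ = C_in[1 − (τ₁ e^(−t/τ₁) − τ₂ e^(−t/τ₂))/(τ₁ − τ₂)].
At t = 73.1: e^(−t/τ₁) = 0.12346, e^(−t/τ₂) = 0.091370.
C₂ = 3.32·[1 − (34.945·0.12346 − 30.549·0.091370)/(4.3956)] = 3.32·0.65353 = 2.1697 mg/L.

2.17 mg/L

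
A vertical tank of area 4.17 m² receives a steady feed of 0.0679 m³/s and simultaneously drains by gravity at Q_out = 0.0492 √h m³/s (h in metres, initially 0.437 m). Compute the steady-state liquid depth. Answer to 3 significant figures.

A dh/dt = Q_in − 0.0492 √h. Steady state requires inflow = outflow:
Q_in = 0.0492 √h_ss ⇒ √h_ss = 0.0679/0.0492 = 1.3801.
h_ss = 1.3801² = 1.9046 m. (Since h₀ = 0.437 m < h_ss, the level will rise toward this value.)

1.90 m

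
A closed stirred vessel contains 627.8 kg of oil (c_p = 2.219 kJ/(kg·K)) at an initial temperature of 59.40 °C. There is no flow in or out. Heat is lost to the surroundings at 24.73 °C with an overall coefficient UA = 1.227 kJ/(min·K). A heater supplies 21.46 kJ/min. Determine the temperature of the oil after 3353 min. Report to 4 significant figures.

Lumped-capacitance energy balance: M c_p dT/dt = UA(T_amb − T) + Q̇.
dT/dt = (T_ss − T)/τ with T_ss = T_amb + Q̇/UA = 24.73 + 21.46/1.227 = 42.2198 °C, τ = M c_p/UA = 627.8·2.219/1.227 = 1135.36 min.
T approaches T_ss exponentially: T(t) = T_ss + (T₀ − T_ss) e^(−t/τ).
T(3353) = 42.2198 + (17.1802)·0.0521701 = 43.1161 °C.

43.12 °C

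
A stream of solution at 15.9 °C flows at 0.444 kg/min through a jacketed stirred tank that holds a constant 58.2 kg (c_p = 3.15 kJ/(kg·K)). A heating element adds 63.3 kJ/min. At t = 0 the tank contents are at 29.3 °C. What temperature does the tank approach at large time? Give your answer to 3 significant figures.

61.2 °C

Energy balance: M c_p dT/dt = ṁ c_p (T_in − T) + 63.3.
At steady state dT/dt = 0 ⇒ T_ss = T_in + Q̇/(ṁ c_p) = 15.9 + 63.3/(0.444·3.15) = 61.160 °C.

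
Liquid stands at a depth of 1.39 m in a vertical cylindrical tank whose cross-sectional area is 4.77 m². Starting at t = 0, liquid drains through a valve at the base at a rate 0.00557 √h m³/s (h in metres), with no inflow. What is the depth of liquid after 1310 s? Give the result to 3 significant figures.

With no inflow, A dh/dt = −0.00557 √h.
Separate and integrate: 2(√h − √h₀) = −(0.00557/A) t.
√h = √1.39 − 0.00557·1310/(2·4.77) = 1.1790 − 0.76485 = 0.41413.
h = 0.41413² = 0.17150 m.

0.172 m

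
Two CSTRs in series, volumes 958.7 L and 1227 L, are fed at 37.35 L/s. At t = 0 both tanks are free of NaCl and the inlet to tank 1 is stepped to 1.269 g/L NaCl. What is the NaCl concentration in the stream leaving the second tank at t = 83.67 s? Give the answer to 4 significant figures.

0.9886 g/L

Each tank obeys Vᵢ dCᵢ/dt = Q(Cᵢ₋₁ − Cᵢ), so τᵢ = Vᵢ/Q.
τ₁ = 958.7/37.35 = 25.6680 s; τ₂ = 1227/37.35 = 32.8514 s.
Solving the cascade with C₁(0)=C₂(0)=0 gives C₂(t) = C_in[1 − (τ₁ e^(−t/τ₁) − τ₂ e^(−t/τ₂))/(τ₁ − τ₂)].
At t = 83.67: e^(−t/τ₁) = 0.0383999, e^(−t/τ₂) = 0.0783223.
C₂ = 1.269·[1 − (25.6680·0.0383999 − 32.8514·0.0783223)/(-7.18340)] = 1.269·0.779025 = 0.988583 g/L.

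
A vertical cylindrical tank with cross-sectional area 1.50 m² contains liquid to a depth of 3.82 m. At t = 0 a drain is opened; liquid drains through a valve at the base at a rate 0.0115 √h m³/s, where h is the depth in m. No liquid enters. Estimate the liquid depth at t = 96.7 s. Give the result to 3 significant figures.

Unsteady balance on liquid volume: A dh/dt = −0.0115 √h.
Separate and integrate: 2(√h − √h₀) = −(0.0115/A) t.
√h = √3.82 − 0.0115·96.7/(2·1.50) = 1.9545 − 0.37068 = 1.5838.
h = 1.5838² = 2.5084 m.

2.51 m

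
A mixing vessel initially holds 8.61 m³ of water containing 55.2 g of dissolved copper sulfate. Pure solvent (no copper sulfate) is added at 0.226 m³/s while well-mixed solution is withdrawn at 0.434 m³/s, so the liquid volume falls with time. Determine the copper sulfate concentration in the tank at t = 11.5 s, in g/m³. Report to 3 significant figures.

Total volume: dV/dt = Q_in − Q_out = -0.20800 m³/s, so V(t) = 8.61 − 0.20800 t and V(11.5) = 6.2180 m³.
Solute balance: dm/dt = 0 − Q_out C = −Q_out m/V(t).
dm/m = −Q_out dt/(V₀ − 0.20800 t); integrating gives ln(m/m₀) = −(Q_out/(Q_in−Q_out)) ln(V/V₀).
m = m₀ (V₀/V)^(Q_out/(Q_in−Q_out)) = 55.2 × (8.61/6.2180)^(-2.0865) = 27.990 g.
C = m/V = 27.990/6.2180 = 4.5014 g/m³.

4.50 g/m³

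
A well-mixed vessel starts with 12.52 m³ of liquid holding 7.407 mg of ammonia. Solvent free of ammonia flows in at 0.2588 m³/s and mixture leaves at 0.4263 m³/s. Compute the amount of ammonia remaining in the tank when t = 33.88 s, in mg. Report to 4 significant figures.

1.593 mg

Total volume: dV/dt = Q_in − Q_out = -0.167500 m³/s, so V(t) = 12.52 − 0.167500 t and V(33.88) = 6.84510 m³.
No ammonia enters, so dm/dt = −Q_out · (m/V).
dm/m = −Q_out dt/(V₀ − 0.167500 t); integrating gives ln(m/m₀) = −(Q_out/(Q_in−Q_out)) ln(V/V₀).
m = m₀ (V₀/V)^(Q_out/(Q_in−Q_out)) = 7.407 × (12.52/6.84510)^(-2.54507) = 1.59317 mg.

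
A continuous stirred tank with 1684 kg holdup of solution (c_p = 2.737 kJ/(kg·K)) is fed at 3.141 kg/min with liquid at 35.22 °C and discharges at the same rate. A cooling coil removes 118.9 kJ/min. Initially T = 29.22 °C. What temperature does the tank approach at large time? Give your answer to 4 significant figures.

21.39 °C

Energy balance: M c_p dT/dt = ṁ c_p (T_in − T) − 118.9.
At steady state dT/dt = 0 ⇒ T_ss = T_in − Q̇/(ṁ c_p) = 35.22 − 118.9/(3.141·2.737) = 21.3895 °C.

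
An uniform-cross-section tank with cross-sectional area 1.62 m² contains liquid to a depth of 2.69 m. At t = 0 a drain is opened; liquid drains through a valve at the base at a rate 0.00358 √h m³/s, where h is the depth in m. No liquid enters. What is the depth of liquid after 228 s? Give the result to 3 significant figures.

Unsteady balance on liquid volume: A dh/dt = −0.00358 √h.
This is separable: 2 d(√h)/dt = −0.00358/A, so √h = √h₀ − (0.00358/(2A)) t.
√h = √2.69 − 0.00358·228/(2·1.62) = 1.6401 − 0.25193 = 1.3882.
h = 1.3882² = 1.9271 m.

1.93 m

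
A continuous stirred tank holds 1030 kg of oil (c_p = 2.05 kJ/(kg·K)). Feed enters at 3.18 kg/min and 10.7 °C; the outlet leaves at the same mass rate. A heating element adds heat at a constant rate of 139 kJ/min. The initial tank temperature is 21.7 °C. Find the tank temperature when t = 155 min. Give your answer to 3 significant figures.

25.6 °C

Energy balance: M c_p dT/dt = ṁ c_p (T_in − T) + 139.
Rearrange: dT/dt = (T_ss − T)/τ with τ = M/ṁ = 323.90 min and T_ss = T_in + Q̇/(ṁ c_p) = 32.022 °C.
Solution: T(t) = T_ss + (T₀ − T_ss) e^(−t/τ).
T(155) = 32.022 + (-10.322)·e^(−155/323.90) = 32.022 + (-10.322)·0.61969 = 25.626 °C.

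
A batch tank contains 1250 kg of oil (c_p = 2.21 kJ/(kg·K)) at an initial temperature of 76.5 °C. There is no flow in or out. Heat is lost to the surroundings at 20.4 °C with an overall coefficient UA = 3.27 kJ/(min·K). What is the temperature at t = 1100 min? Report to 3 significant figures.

35.7 °C

Unsteady energy balance on the tank contents: M c_p dT/dt = −UA(T − T_amb).
dT/dt = (T_ss − T)/τ with T_ss = T_amb = 20.400 °C, τ = M c_p/UA = 1250·2.21/3.27 = 844.80 min.
Solution: T(t) = T_ss + (T₀ − T_ss) e^(−t/τ).
T(1100) = 20.400 + (56.100)·0.27197 = 35.657 °C.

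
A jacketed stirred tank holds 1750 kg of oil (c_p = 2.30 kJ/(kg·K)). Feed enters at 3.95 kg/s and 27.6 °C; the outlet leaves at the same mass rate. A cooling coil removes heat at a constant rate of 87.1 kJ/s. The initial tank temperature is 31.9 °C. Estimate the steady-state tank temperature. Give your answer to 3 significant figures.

18.0 °C

M c_p dT/dt = ṁ c_p (T_in − T) − Q̇.
At steady state dT/dt = 0 ⇒ T_ss = T_in − Q̇/(ṁ c_p) = 27.6 − 87.1/(3.95·2.30) = 18.013 °C.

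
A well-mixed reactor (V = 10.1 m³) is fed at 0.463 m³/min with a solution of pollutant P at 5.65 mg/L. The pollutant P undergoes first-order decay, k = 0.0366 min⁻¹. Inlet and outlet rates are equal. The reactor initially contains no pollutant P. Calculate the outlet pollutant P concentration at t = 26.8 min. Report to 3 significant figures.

2.80 mg/L

V dC/dt = Q(C_in − C) − k V C.
This is linear with rate a = Q/V + k = 0.082442 min⁻¹.
C_ss = Q C_in/(Q + kV) = 3.1417 mg/L; C(t) = C_ss + (C₀ − C_ss) e^(−a t).
C(26.8) = 3.1417 + (-3.1417)·e^(−0.082442·26.8) = 3.1417 + (-3.1417)·0.10976 = 2.7968 mg/L.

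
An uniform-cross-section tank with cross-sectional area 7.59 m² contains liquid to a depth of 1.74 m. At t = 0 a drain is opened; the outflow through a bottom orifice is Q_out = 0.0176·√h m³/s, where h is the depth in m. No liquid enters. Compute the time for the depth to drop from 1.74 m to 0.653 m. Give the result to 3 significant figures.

A dh/dt = −Q_out = −0.0176 √h.
This is separable: 2 d(√h)/dt = −0.0176/A, so √h = √h₀ − (0.0176/(2A)) t.
t = 2A(√h₀ − √h)/0.0176 = 2·7.59·(√1.74 − √0.653)/0.0176
  = 15.180 × (1.3191 − 0.80808) / 0.0176 = 440.74 s.

441 s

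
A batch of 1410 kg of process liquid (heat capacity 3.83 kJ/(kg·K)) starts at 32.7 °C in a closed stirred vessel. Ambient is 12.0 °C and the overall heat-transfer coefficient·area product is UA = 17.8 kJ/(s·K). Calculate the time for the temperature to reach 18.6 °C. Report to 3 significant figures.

M c_p dT/dt = −UA(T − T_amb).
τ = M c_p/UA = 303.39 s; T_ss = T_amb = 12.000 °C.
T(t) = T_ss + (T₀ − T_ss)e^(−t/τ); set T = 18.6:
t = −τ ln[(T − T_ss)/(T₀ − T_ss)] = −303.39 · ln(0.31884) = 346.79 s.

347 s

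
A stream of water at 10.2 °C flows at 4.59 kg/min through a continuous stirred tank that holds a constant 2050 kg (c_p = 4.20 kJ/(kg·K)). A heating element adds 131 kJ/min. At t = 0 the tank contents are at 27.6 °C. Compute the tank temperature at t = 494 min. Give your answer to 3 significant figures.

M c_p dT/dt = ṁ c_p (T_in − T) + Q̇.
Rearrange: dT/dt = (T_ss − T)/τ with τ = M/ṁ = 446.62 min and T_ss = T_in + Q̇/(ṁ c_p) = 16.995 °C.
Solution: T(t) = T_ss + (T₀ − T_ss) e^(−t/τ).
T(494) = 16.995 + (10.605)·e^(−494/446.62) = 16.995 + (10.605)·0.33085 = 20.504 °C.

20.5 °C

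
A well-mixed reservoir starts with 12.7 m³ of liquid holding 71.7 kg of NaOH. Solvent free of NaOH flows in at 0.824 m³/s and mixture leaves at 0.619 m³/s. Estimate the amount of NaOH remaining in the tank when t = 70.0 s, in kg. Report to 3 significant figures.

7.31 kg

Let m(t) be the amount of NaOH. Volume: V(t) = V₀ + (Q_in − Q_out) t = 12.7 + 0.20500 t; V(70.0) = 27.050 m³.
Species balance (pure solvent in): dm/dt = −Q_out · m/V(t).
Separate: dm/m = −Q_out dt/V(t) ⇒ ln(m/m₀) = −(Q_out/(Q_in−Q_out)) ln(V/V₀).
m = m₀ (V₀/V)^(Q_out/(Q_in−Q_out)) = 71.7 × (12.7/27.050)^(3.0195) = 7.3118 kg.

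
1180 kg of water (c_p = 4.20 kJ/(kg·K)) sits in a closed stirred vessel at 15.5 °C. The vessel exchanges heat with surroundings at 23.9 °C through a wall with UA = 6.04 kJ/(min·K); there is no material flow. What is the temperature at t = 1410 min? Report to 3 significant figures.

Lumped-capacitance energy balance: M c_p dT/dt = UA(T_amb − T).
dT/dt = (T_ss − T)/τ with T_ss = T_amb = 23.900 °C, τ = M c_p/UA = 1180·4.20/6.04 = 820.53 min.
This is linear first-order; T(t) = T_ss + (T₀ − T_ss) e^(−t/τ).
T(1410) = 23.900 + (-8.4000)·0.17935 = 22.393 °C.

22.4 °C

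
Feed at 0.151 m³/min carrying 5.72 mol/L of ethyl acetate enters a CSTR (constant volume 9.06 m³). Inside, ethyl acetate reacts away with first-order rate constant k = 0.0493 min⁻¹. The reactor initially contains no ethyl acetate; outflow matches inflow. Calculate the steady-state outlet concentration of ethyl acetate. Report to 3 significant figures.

1.45 mol/L

Species balance: V dC/dt = Q C_in − Q C − k V C.
Steady state (dC/dt = 0): C_ss = Q C_in/(Q + kV) = C_in/(1 + kV/Q).
C_ss = 0.151·5.72/(0.151 + 0.0493·9.06) = 0.86372/0.59766 = 1.4452 mol/L.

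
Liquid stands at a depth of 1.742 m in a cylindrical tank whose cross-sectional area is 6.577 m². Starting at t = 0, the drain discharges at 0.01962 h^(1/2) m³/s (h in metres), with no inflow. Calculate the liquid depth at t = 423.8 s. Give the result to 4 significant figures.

A dh/dt = −Q_out = −0.01962 √h.
Separate and integrate: 2(√h − √h₀) = −(0.01962/A) t.
√h = √1.742 − 0.01962·423.8/(2·6.577) = 1.31985 − 0.632124 = 0.687725.
h = 0.687725² = 0.472965 m.

0.4730 m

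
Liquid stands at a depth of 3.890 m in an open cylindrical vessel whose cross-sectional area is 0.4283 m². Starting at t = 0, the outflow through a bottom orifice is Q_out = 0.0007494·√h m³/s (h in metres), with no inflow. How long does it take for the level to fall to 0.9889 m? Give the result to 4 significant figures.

Accumulation of liquid (constant cross-section A): A dh/dt = −0.0007494 √h.
Separate and integrate: 2(√h − √h₀) = −(0.0007494/A) t.
t = 2A(√h₀ − √h)/0.0007494 = 2·0.4283·(√3.890 − √0.9889)/0.0007494
  = 0.856600 × (1.97231 − 0.994435) / 0.0007494 = 1117.76 s.

1118 s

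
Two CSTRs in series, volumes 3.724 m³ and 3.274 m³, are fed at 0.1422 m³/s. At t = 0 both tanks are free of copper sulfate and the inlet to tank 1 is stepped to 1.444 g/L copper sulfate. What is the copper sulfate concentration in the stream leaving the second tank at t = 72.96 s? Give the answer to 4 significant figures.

Time constants: τᵢ = Vᵢ/Q for each well-mixed tank.
τ₁ = 3.724/0.1422 = 26.1885 s; τ₂ = 3.274/0.1422 = 23.0239 s.
Tank 1: C₁ = C_in(1 − e^(−t/τ₁)). Tank 2 (τ₁ ≠ τ₂): C₂ = C_in[1 − (τ₁ e^(−t/τ₁) − τ₂ e^(−t/τ₂))/(τ₁ − τ₂)].
At t = 72.96: e^(−t/τ₁) = 0.0616699, e^(−t/τ₂) = 0.0420507.
C₂ = 1.444·[1 − (26.1885·0.0616699 − 23.0239·0.0420507)/(3.16456)] = 1.444·0.795589 = 1.14883 g/L.

1.149 g/L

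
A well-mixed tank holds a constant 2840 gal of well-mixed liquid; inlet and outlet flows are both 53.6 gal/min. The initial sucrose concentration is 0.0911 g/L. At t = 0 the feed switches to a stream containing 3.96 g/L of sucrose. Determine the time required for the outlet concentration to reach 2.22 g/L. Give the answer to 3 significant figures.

42.3 min

Species balance: V dC/dt = Q(C_in − C) ⇒ τ = V/Q = 52.985 min.
C(t) = C_in + (C₀ − C_in) e^(−t/τ). Set C = 2.22 and solve for t:
e^(−t/τ) = (C − C_in)/(C₀ − C_in) = (2.22 − 3.96)/(0.0911 − 3.96) = 0.44974
t = −τ ln(…) = 52.985 × 0.79909 = 42.340 min.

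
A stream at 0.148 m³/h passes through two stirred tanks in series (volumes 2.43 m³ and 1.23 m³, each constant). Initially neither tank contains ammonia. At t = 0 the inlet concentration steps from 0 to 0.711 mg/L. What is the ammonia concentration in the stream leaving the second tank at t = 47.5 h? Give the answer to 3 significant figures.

Species balance on tank i: dCᵢ/dt = (Cᵢ₋₁ − Cᵢ)/τᵢ with τᵢ = Vᵢ/Q.
τ₁ = 2.43/0.148 = 16.419 h; τ₂ = 1.23/0.148 = 8.3108 h.
Solving the cascade with C₁(0)=C₂(0)=0 gives C₂(t) = C_in[1 − (τ₁ e^(−t/τ₁) − τ₂ e^(−t/τ₂))/(τ₁ − τ₂)].
At t = 47.5: e^(−t/τ₁) = 0.055410, e^(−t/τ₂) = 0.0032947.
C₂ = 0.711·[1 − (16.419·0.055410 − 8.3108·0.0032947)/(8.1081)] = 0.711·0.89117 = 0.63362 mg/L.

0.634 mg/L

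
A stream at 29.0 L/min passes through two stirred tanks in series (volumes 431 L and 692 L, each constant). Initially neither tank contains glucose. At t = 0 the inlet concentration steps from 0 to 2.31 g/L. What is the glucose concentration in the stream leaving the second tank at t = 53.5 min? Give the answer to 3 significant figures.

1.76 g/L

Each tank obeys Vᵢ dCᵢ/dt = Q(Cᵢ₋₁ − Cᵢ), so τᵢ = Vᵢ/Q.
τ₁ = 431/29.0 = 14.862 min; τ₂ = 692/29.0 = 23.862 min.
Solving the cascade with C₁(0)=C₂(0)=0 gives C₂(t) = C_in[1 − (τ₁ e^(−t/τ₁) − τ₂ e^(−t/τ₂))/(τ₁ − τ₂)].
At t = 53.5: e^(−t/τ₁) = 0.027330, e^(−t/τ₂) = 0.10624.
C₂ = 2.31·[1 − (14.862·0.027330 − 23.862·0.10624)/(-9.0000)] = 2.31·0.76345 = 1.7636 g/L.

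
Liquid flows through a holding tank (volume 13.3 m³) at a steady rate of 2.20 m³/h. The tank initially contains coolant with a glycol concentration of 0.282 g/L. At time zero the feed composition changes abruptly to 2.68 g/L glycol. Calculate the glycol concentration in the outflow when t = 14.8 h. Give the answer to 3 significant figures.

2.47 g/L

Transient balance on the dissolved component: V dC/dt = Q(C_in − C).
So dC/dt = (C_in − C)/τ with τ = V/Q = 13.3/2.20 = 6.0455 h.
Solution: C(t) = C_in + (C₀ − C_in) e^(−t/τ).
C(14.8) = 2.68 + (0.282 − 2.68)·e^(−14.8/6.0455) = 2.68 + (-2.3980)·0.086456 = 2.4727 g/L.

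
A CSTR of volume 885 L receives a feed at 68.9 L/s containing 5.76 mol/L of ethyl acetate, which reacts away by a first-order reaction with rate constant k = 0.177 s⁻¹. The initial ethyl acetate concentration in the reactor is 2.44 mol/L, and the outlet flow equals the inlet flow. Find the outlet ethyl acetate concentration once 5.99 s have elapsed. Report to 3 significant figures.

1.91 mol/L

Accumulation = in − out − consumed: V dC/dt = Q C_in − Q C − k V C.
This is linear with rate a = Q/V + k = 0.25485 s⁻¹.
C_ss = Q C_in/(Q + kV) = 1.7596 mol/L; C(t) = C_ss + (C₀ − C_ss) e^(−a t).
C(5.99) = 1.7596 + (0.68042)·e^(−0.25485·5.99) = 1.7596 + (0.68042)·0.21728 = 1.9074 mol/L.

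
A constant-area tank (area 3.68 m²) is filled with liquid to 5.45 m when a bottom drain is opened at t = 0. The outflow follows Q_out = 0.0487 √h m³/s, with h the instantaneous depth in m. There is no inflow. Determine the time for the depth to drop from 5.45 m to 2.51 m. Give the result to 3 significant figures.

Mass balance (ρ constant): A dh/dt = −0.0487 √h.
Separate and integrate: 2(√h − √h₀) = −(0.0487/A) t.
t = 2A(√h₀ − √h)/0.0487 = 2·3.68·(√5.45 − √2.51)/0.0487
  = 7.3600 × (2.3345 − 1.5843) / 0.0487 = 113.38 s.

113 s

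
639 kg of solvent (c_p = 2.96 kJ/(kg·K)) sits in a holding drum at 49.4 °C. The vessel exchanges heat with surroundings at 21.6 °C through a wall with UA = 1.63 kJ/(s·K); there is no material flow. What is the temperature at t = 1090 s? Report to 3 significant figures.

32.5 °C

M c_p dT/dt = −UA(T − T_amb).
dT/dt = (T_ss − T)/τ with T_ss = T_amb = 21.600 °C, τ = M c_p/UA = 639·2.96/1.63 = 1160.4 s.
Integrating: T(t) = T_ss + (T₀ − T_ss) e^(−t/τ).
T(1090) = 21.600 + (27.800)·0.39089 = 32.467 °C.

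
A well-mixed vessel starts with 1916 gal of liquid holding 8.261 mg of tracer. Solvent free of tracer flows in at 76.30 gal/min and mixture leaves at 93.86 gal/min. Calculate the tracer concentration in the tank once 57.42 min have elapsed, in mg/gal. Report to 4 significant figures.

Let m(t) be the amount of tracer. Volume: V(t) = V₀ + (Q_in − Q_out) t = 1916 − 17.5600 t; V(57.42) = 907.705 gal.
No tracer enters, so dm/dt = −Q_out · (m/V).
Separate: dm/m = −Q_out dt/V(t) ⇒ ln(m/m₀) = −(Q_out/(Q_in−Q_out)) ln(V/V₀).
m = m₀ (V₀/V)^(Q_out/(Q_in−Q_out)) = 8.261 × (1916/907.705)^(-5.34510) = 0.152338 mg.
C = m/V = 0.152338/907.705 = 0.000167828 mg/gal.

0.0001678 mg/gal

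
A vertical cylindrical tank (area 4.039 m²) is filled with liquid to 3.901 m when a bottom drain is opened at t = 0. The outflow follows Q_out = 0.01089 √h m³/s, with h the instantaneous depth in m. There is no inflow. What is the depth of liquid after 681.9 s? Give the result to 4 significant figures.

Volume balance on the tank: A dh/dt = −0.01089 √h.
∫ h^(−1/2) dh = −(0.01089/A) ∫ dt, giving 2√h = 2√h₀ − (0.01089/A) t.
√h = √3.901 − 0.01089·681.9/(2·4.039) = 1.97509 − 0.919273 = 1.05582.
h = 1.05582² = 1.11476 m.

1.115 m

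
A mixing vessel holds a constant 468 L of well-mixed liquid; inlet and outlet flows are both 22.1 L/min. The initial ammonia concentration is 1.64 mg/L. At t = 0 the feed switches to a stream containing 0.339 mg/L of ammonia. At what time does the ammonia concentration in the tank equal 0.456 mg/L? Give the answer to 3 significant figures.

51.0 min

Species balance: V dC/dt = Q(C_in − C) ⇒ τ = V/Q = 21.176 min.
C(t) = C_in + (C₀ − C_in) e^(−t/τ). Set C = 0.456 and solve for t:
e^(−t/τ) = (C − C_in)/(C₀ − C_in) = (0.456 − 0.339)/(1.64 − 0.339) = 0.089931
t = −τ ln(…) = 21.176 × 2.4087 = 51.008 min.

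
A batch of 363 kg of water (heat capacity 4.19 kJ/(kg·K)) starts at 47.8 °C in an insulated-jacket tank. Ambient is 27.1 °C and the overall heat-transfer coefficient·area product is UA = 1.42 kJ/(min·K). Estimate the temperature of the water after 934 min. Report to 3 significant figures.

35.8 °C

First-law balance (no shaft work): M c_p dT/dt = −UA(T − T_amb).
dT/dt = (T_ss − T)/τ with T_ss = T_amb = 27.100 °C, τ = M c_p/UA = 363·4.19/1.42 = 1071.1 min.
Solution: T(t) = T_ss + (T₀ − T_ss) e^(−t/τ).
T(934) = 27.100 + (20.700)·0.41812 = 35.755 °C.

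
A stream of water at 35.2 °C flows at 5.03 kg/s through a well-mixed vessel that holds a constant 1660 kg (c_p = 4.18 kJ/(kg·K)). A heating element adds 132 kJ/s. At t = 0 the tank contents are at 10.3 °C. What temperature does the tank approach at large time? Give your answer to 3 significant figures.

41.5 °C

M c_p dT/dt = ṁ c_p (T_in − T) + Q̇.
At steady state dT/dt = 0 ⇒ T_ss = T_in + Q̇/(ṁ c_p) = 35.2 + 132/(5.03·4.18) = 41.478 °C.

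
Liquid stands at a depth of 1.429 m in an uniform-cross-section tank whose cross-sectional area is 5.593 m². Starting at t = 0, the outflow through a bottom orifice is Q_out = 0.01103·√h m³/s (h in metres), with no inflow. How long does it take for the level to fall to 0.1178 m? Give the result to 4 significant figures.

With no inflow, A dh/dt = −0.01103 √h.
Separate and integrate: 2(√h − √h₀) = −(0.01103/A) t.
t = 2A(√h₀ − √h)/0.01103 = 2·5.593·(√1.429 − √0.1178)/0.01103
  = 11.1860 × (1.19541 − 0.343220) / 0.01103 = 864.241 s.

864.2 s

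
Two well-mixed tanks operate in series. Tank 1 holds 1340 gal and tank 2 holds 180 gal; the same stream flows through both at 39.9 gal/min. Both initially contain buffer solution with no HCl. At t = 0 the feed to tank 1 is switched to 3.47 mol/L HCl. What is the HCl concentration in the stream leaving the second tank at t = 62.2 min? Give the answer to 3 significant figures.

Time constants: τᵢ = Vᵢ/Q for each well-mixed tank.
τ₁ = 1340/39.9 = 33.584 min; τ₂ = 180/39.9 = 4.5113 min.
Tank 1: C₁ = C_in(1 − e^(−t/τ₁)). Tank 2 (τ₁ ≠ τ₂): C₂ = C_in[1 − (τ₁ e^(−t/τ₁) − τ₂ e^(−t/τ₂))/(τ₁ − τ₂)].
At t = 62.2: e^(−t/τ₁) = 0.15691, e^(−t/τ₂) = 1.0282e-06.
C₂ = 3.47·[1 − (33.584·0.15691 − 4.5113·1.0282e-06)/(29.073)] = 3.47·0.81874 = 2.8410 mol/L.

2.84 mol/L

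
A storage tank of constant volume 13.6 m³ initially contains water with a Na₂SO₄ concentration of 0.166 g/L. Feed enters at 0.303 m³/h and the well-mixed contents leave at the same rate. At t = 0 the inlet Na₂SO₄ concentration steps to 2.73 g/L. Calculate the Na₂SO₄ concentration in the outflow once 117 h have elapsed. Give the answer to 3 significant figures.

Species balance on the tank: V dC/dt = Q(C_in − C).
Time constant τ = V/Q = 13.6/0.303 = 44.884 h.
Solution: C(t) = C_in + (C₀ − C_in) e^(−t/τ).
C(117) = 2.73 + (0.166 − 2.73)·e^(−117/44.884) = 2.73 + (-2.5640)·0.073778 = 2.5408 g/L.

2.54 g/L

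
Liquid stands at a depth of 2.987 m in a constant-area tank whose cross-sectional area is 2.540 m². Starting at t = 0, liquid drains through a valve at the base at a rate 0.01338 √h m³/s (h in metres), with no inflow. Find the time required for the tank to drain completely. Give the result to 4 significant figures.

With no inflow, A dh/dt = −0.01338 √h.
Separate and integrate: 2(√h − √h₀) = −(0.01338/A) t.
Set h = 0: 2√h₀ = (0.01338/A) t_empty ⇒ t_empty = 2A√h₀/0.01338.
t_empty = 2·2.540·√2.987/0.01338 = 5.08000·1.72829/0.01338 = 656.183 s.

656.2 s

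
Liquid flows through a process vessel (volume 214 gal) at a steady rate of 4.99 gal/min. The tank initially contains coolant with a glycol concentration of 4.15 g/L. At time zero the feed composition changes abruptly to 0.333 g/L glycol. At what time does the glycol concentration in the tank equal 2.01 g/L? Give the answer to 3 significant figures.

Species balance on the tank: V dC/dt = Q(C_in − C), so τ = V/Q = 42.886 min.
C(t) = C_in + (C₀ − C_in) e^(−t/τ). Set C = 2.01 and solve for t:
e^(−t/τ) = (C − C_in)/(C₀ − C_in) = (2.01 − 0.333)/(4.15 − 0.333) = 0.43935
t = −τ ln(…) = 42.886 × 0.82246 = 35.272 min.

35.3 min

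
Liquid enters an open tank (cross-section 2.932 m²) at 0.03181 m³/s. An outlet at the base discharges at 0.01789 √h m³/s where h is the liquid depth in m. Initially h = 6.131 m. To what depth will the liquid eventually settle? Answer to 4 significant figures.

3.162 m

Level balance: A dh/dt = 0.03181 − 0.01789 √h. Setting dh/dt = 0:
Q_in = 0.01789 √h_ss ⇒ √h_ss = 0.03181/0.01789 = 1.77809.
h_ss = 1.77809² = 3.16160 m. (Since h₀ = 6.131 m > h_ss, the level will fall toward this value.)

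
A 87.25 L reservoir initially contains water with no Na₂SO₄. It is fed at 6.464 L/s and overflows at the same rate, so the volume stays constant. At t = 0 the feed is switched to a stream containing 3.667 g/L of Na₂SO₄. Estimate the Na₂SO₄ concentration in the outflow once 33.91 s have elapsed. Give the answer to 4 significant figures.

3.370 g/L

Mass balance on the solute (V constant): V dC/dt = Q(C_in − C).
Rewrite as dC/dt + C/τ = C_in/τ, τ = V/Q = 13.4978 s.
C approaches C_in exponentially: C(t) = C_in + (C₀ − C_in) e^(−t/τ).
C(33.91) = 3.667 + (0 − 3.667)·e^(−33.91/13.4978) = 3.667 + (-3.66700)·0.0810852 = 3.36966 g/L.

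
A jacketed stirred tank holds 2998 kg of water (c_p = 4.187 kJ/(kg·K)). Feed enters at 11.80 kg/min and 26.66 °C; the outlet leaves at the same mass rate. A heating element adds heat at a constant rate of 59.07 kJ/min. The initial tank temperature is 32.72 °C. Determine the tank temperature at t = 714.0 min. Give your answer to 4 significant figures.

Heat balance on the well-mixed liquid: M c_p dT/dt = ṁ c_p (T_in − T) + 59.07.
Rearrange: dT/dt = (T_ss − T)/τ with τ = M/ṁ = 254.068 min and T_ss = T_in + Q̇/(ṁ c_p) = 27.8556 °C.
Solution: T(t) = T_ss + (T₀ − T_ss) e^(−t/τ).
T(714.0) = 27.8556 + (4.86441)·e^(−714.0/254.068) = 27.8556 + (4.86441)·0.0601885 = 28.1484 °C.

28.15 °C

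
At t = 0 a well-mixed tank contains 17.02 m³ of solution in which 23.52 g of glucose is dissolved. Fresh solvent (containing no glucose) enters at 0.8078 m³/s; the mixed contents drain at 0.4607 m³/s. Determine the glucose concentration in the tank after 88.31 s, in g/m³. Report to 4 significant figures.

Let m(t) be the amount of glucose. Volume: V(t) = V₀ + (Q_in − Q_out) t = 17.02 + 0.347100 t; V(88.31) = 47.6724 m³.
Species balance (pure solvent in): dm/dt = −Q_out · m/V(t).
Separate: dm/m = −Q_out dt/V(t) ⇒ ln(m/m₀) = −(Q_out/(Q_in−Q_out)) ln(V/V₀).
m = m₀ (V₀/V)^(Q_out/(Q_in−Q_out)) = 23.52 × (17.02/47.6724)^(1.32728) = 5.99423 g.
C = m/V = 5.99423/47.6724 = 0.125738 g/m³.

0.1257 g/m³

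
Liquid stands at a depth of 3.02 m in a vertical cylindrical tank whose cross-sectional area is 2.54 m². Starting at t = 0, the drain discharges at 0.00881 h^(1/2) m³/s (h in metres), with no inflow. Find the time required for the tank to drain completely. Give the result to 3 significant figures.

Accumulation of liquid (constant cross-section A): A dh/dt = −0.00881 √h.
∫ h^(−1/2) dh = −(0.00881/A) ∫ dt, giving 2√h = 2√h₀ − (0.00881/A) t.
Set h = 0: 2√h₀ = (0.00881/A) t_empty ⇒ t_empty = 2A√h₀/0.00881.
t_empty = 2·2.54·√3.02/0.00881 = 5.0800·1.7378/0.00881 = 1002.1 s.

1000 s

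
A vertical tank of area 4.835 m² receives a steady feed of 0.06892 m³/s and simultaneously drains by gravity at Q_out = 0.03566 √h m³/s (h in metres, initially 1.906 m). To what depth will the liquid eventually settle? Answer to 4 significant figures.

A dh/dt = Q_in − 0.03566 √h. Steady state requires inflow = outflow:
Q_in = 0.03566 √h_ss ⇒ √h_ss = 0.06892/0.03566 = 1.93270.
h_ss = 1.93270² = 3.73532 m. (Since h₀ = 1.906 m < h_ss, the level will rise toward this value.)

3.735 m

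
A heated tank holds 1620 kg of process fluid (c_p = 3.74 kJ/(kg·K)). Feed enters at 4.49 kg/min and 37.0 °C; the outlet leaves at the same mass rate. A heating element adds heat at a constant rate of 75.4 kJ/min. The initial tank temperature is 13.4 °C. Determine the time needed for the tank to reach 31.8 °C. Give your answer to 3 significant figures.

384 min

M c_p dT/dt = ṁ c_p (T_in − T) + Q̇.
τ = M/ṁ = 360.80 min; T_ss = T_in + Q̇/(ṁ c_p) = 41.490 °C.
T(t) = T_ss + (T₀ − T_ss) e^(−t/τ). Set T = 31.8:
e^(−t/τ) = (31.8 − 41.490)/(13.4 − 41.490) = 0.34496
t = −360.80 · ln(0.34496) = 384.01 min.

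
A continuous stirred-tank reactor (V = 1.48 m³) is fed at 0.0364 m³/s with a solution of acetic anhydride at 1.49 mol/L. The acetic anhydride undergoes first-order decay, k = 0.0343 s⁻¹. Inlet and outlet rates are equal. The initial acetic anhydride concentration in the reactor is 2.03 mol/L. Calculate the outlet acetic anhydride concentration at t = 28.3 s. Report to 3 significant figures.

V dC/dt = Q(C_in − C) − k V C.
dC/dt = (Q/V) C_in − (Q/V + k) C; effective rate a = Q/V + k = 0.024595 + 0.0343 = 0.058895 s⁻¹.
C_ss = Q C_in/(Q + kV) = 0.62223 mol/L; C(t) = C_ss + (C₀ − C_ss) e^(−a t).
C(28.3) = 0.62223 + (1.4078)·e^(−0.058895·28.3) = 0.62223 + (1.4078)·0.18887 = 0.88811 mol/L.

0.888 mol/L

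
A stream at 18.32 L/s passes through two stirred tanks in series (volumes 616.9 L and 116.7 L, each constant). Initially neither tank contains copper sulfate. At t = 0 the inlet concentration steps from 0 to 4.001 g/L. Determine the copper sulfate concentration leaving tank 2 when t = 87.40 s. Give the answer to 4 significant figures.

Each tank obeys Vᵢ dCᵢ/dt = Q(Cᵢ₋₁ − Cᵢ), so τᵢ = Vᵢ/Q.
τ₁ = 616.9/18.32 = 33.6736 s; τ₂ = 116.7/18.32 = 6.37009 s.
Tank 1: C₁ = C_in(1 − e^(−t/τ₁)). Tank 2 (τ₁ ≠ τ₂): C₂ = C_in[1 − (τ₁ e^(−t/τ₁) − τ₂ e^(−t/τ₂))/(τ₁ − τ₂)].
At t = 87.40: e^(−t/τ₁) = 0.0746081, e^(−t/τ₂) = 1.09981e-06.
C₂ = 4.001·[1 − (33.6736·0.0746081 − 6.37009·1.09981e-06)/(27.3035)] = 4.001·0.907986 = 3.63285 g/L.

3.633 g/L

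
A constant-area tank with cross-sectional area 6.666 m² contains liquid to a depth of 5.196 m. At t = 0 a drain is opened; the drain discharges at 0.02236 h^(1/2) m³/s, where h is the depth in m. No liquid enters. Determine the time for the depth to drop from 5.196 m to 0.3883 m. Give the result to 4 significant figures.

987.6 s

With no inflow, A dh/dt = −0.02236 √h.
This is separable: 2 d(√h)/dt = −0.02236/A, so √h = √h₀ − (0.02236/(2A)) t.
t = 2A(√h₀ − √h)/0.02236 = 2·6.666·(√5.196 − √0.3883)/0.02236
  = 13.3320 × (2.27947 − 0.623137) / 0.02236 = 987.579 s.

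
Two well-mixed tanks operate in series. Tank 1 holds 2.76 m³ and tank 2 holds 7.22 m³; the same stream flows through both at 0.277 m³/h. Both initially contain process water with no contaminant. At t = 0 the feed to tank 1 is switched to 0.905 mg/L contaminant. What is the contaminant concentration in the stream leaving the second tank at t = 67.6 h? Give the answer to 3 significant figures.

0.796 mg/L

Species balance on tank i: dCᵢ/dt = (Cᵢ₋₁ − Cᵢ)/τᵢ with τᵢ = Vᵢ/Q.
τ₁ = 2.76/0.277 = 9.9639 h; τ₂ = 7.22/0.277 = 26.065 h.
Tank 1: C₁ = C_in(1 − e^(−t/τ₁)). Tank 2 (τ₁ ≠ τ₂): C₂ = C_in[1 − (τ₁ e^(−t/τ₁) − τ₂ e^(−t/τ₂))/(τ₁ − τ₂)].
At t = 67.6: e^(−t/τ₁) = 0.0011312, e^(−t/τ₂) = 0.074757.
C₂ = 0.905·[1 − (9.9639·0.0011312 − 26.065·0.074757)/(-16.101)] = 0.905·0.87968 = 0.79611 mg/L.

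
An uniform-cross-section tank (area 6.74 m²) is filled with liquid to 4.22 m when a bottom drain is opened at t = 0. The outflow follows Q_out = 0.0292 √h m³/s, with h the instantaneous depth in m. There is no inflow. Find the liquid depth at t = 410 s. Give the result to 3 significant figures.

With no inflow, A dh/dt = −0.0292 √h.
∫ h^(−1/2) dh = −(0.0292/A) ∫ dt, giving 2√h = 2√h₀ − (0.0292/A) t.
√h = √4.22 − 0.0292·410/(2·6.74) = 2.0543 − 0.88813 = 1.1661.
h = 1.1661² = 1.3599 m.

1.36 m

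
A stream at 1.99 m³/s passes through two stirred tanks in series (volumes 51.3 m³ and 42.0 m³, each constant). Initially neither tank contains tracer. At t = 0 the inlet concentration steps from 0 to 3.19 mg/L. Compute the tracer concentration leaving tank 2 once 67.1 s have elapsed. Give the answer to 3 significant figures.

Time constants: τᵢ = Vᵢ/Q for each well-mixed tank.
τ₁ = 51.3/1.99 = 25.779 s; τ₂ = 42.0/1.99 = 21.106 s.
Tank 1: C₁ = C_in(1 − e^(−t/τ₁)). Tank 2 (τ₁ ≠ τ₂): C₂ = C_in[1 − (τ₁ e^(−t/τ₁) − τ₂ e^(−t/τ₂))/(τ₁ − τ₂)].
At t = 67.1: e^(−t/τ₁) = 0.074058, e^(−t/τ₂) = 0.041616.
C₂ = 3.19·[1 − (25.779·0.074058 − 21.106·0.041616)/(4.6734)] = 3.19·0.77943 = 2.4864 mg/L.

2.49 mg/L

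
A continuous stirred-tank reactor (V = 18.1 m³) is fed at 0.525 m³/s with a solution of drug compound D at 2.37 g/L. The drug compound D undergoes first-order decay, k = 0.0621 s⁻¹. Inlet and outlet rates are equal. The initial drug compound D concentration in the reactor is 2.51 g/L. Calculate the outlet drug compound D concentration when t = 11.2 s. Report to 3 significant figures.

V dC/dt = Q(C_in − C) − k V C.
dC/dt = (Q/V) C_in − (Q/V + k) C; effective rate a = Q/V + k = 0.029006 + 0.0621 = 0.091106 s⁻¹.
C_ss = Q C_in/(Q + kV) = 0.75454 g/L; C(t) = C_ss + (C₀ − C_ss) e^(−a t).
C(11.2) = 0.75454 + (1.7555)·e^(−0.091106·11.2) = 0.75454 + (1.7555)·0.36046 = 1.3873 g/L.

1.39 g/L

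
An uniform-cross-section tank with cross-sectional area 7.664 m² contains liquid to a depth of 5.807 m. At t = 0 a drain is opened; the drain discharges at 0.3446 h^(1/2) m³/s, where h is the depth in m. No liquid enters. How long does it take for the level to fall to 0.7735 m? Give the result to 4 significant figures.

With no inflow, A dh/dt = −0.3446 √h.
Separate and integrate: 2(√h − √h₀) = −(0.3446/A) t.
t = 2A(√h₀ − √h)/0.3446 = 2·7.664·(√5.807 − √0.7735)/0.3446
  = 15.3280 × (2.40977 − 0.879488) / 0.3446 = 68.0679 s.

68.07 s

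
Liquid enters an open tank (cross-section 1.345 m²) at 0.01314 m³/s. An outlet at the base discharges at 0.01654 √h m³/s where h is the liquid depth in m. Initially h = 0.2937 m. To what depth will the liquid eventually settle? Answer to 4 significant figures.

Accumulation of liquid (constant cross-section A): A dh/dt = Q_in − 0.01654 √h. At steady state dh/dt = 0:
Q_in = 0.01654 √h_ss ⇒ √h_ss = 0.01314/0.01654 = 0.794438.
h_ss = 0.794438² = 0.631131 m. (Since h₀ = 0.2937 m < h_ss, the level will rise toward this value.)

0.6311 m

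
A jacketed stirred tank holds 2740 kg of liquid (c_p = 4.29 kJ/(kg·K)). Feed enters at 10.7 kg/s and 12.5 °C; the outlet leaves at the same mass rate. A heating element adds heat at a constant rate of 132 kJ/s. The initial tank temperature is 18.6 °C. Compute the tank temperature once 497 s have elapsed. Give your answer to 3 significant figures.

15.8 °C

First-law balance (no shaft work): M c_p dT/dt = ṁ c_p (T_in − T) + 132.
Rearrange: dT/dt = (T_ss − T)/τ with τ = M/ṁ = 256.07 s and T_ss = T_in + Q̇/(ṁ c_p) = 15.376 °C.
T approaches T_ss exponentially: T(t) = T_ss + (T₀ − T_ss) e^(−t/τ).
T(497) = 15.376 + (3.2244)·e^(−497/256.07) = 15.376 + (3.2244)·0.14358 = 15.839 °C.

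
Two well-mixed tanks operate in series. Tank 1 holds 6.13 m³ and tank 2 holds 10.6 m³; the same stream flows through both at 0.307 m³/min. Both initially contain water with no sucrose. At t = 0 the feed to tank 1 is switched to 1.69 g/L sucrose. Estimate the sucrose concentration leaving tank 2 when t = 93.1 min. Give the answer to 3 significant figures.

1.44 g/L

Each tank obeys Vᵢ dCᵢ/dt = Q(Cᵢ₋₁ − Cᵢ), so τᵢ = Vᵢ/Q.
τ₁ = 6.13/0.307 = 19.967 min; τ₂ = 10.6/0.307 = 34.528 min.
Tank 1: C₁ = C_in(1 − e^(−t/τ₁)). Tank 2 (τ₁ ≠ τ₂): C₂ = C_in[1 − (τ₁ e^(−t/τ₁) − τ₂ e^(−t/τ₂))/(τ₁ − τ₂)].
At t = 93.1: e^(−t/τ₁) = 0.0094419, e^(−t/τ₂) = 0.067449.
C₂ = 1.69·[1 − (19.967·0.0094419 − 34.528·0.067449)/(-14.560)] = 1.69·0.85300 = 1.4416 g/L.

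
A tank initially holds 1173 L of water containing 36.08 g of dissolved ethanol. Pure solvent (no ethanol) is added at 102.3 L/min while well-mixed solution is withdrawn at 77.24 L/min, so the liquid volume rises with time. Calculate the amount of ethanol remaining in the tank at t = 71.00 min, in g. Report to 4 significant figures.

2.098 g

Let m(t) be the amount of ethanol. Volume: V(t) = V₀ + (Q_in − Q_out) t = 1173 + 25.0600 t; V(71.00) = 2952.26 L.
No ethanol enters, so dm/dt = −Q_out · (m/V).
Separate: dm/m = −Q_out dt/V(t) ⇒ ln(m/m₀) = −(Q_out/(Q_in−Q_out)) ln(V/V₀).
m = m₀ (V₀/V)^(Q_out/(Q_in−Q_out)) = 36.08 × (1173/2952.26)^(3.08220) = 2.09771 g.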